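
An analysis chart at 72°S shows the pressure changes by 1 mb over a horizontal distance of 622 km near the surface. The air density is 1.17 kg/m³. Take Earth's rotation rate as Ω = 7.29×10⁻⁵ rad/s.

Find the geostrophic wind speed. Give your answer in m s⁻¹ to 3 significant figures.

Coriolis parameter at 72°S:
f = 2Ω sin φ = 2 × 7.29×10⁻⁵ × sin 72° = 1.39×10⁻⁴ s⁻¹
Pressure gradient: |∂P/∂n| = 100 Pa / 622000 m = 1.61×10⁻⁴ Pa/m
Geostrophic balance (pressure-gradient force = Coriolis force):
V_g = (1/(fρ)) |∂P/∂n| = 1.61×10⁻⁴ / (1.39×10⁻⁴ × 1.17) = 0.991 m/s

0.991 m s⁻¹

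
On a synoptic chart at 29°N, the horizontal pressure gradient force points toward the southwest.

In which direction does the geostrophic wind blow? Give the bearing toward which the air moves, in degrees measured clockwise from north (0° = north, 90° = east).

The pressure-gradient force points toward the southwest (bearing 225°).
Geostrophic balance: in the Northern Hemisphere the Coriolis force deflects motion to the right, so the geostrophic wind blows 90° to the right of the pressure-gradient force (low pressure on the left).
Rotating 225° by 90° clockwise gives 315° — the wind blows toward the northwest.

315°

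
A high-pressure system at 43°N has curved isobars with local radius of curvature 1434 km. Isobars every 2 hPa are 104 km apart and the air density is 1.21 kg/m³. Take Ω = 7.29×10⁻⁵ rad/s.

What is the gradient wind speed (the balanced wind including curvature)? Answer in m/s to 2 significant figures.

Coriolis parameter at 43°N:
f = 2Ω sin φ = 2 × 7.29×10⁻⁵ × sin 43° = 9.94×10⁻⁵ s⁻¹
Pressure gradient: |∂P/∂n| = 200 Pa / 104000 m = 1.92×10⁻³ Pa/m
Geostrophic speed: V_g = |∂P/∂n|/(fρ) = 1.92×10⁻³/(9.94×10⁻⁵ × 1.21) = 16.0 m/s
Around a high, pressure-gradient force acts outward with centrifugal, so Coriolis balances both:
fV = (1/ρ)|∂P/∂n| + V²/R  →  V² − fR·V + fR·V_g = 0
With fR = 9.94×10⁻⁵ × 1434×10³ m = 143 m/s:
V = [fR − √((fR)² − 4 fR V_g)]/2 = [143 − √(143² − 4×143×16)]/2 = 18.3 m/s
Supergeostrophic (V > V_g = 16 m/s), as expected around a high.

18 m/s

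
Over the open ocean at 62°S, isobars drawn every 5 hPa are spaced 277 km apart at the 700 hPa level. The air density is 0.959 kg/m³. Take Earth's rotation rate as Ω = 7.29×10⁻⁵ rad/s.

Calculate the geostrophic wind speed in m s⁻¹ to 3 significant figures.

14.6 m s⁻¹

Coriolis parameter at 62°S:
f = 2Ω sin φ = 2 × 7.29×10⁻⁵ × sin 62° = 1.29×10⁻⁴ s⁻¹
Pressure gradient: |∂P/∂n| = 500 Pa / 277000 m = 1.81×10⁻³ Pa/m
Geostrophic balance (pressure-gradient force = Coriolis force):
V_g = (1/(fρ)) |∂P/∂n| = 1.81×10⁻³ / (1.29×10⁻⁴ × 0.959) = 14.6 m/s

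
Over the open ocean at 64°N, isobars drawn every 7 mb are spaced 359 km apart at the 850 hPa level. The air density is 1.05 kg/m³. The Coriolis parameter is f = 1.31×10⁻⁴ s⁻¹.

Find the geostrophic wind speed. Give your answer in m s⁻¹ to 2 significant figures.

Pressure gradient: |∂P/∂n| = 700 Pa / 359000 m = 1.95×10⁻³ Pa/m
Geostrophic balance (pressure-gradient force = Coriolis force):
V_g = (1/(fρ)) |∂P/∂n| = 1.95×10⁻³ / (1.31×10⁻⁴ × 1.05) = 14.2 m/s

14 m s⁻¹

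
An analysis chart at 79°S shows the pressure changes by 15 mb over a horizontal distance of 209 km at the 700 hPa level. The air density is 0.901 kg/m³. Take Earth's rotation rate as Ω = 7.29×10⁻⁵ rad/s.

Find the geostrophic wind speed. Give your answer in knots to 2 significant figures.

Coriolis parameter at 79°S:
f = 2Ω sin φ = 2 × 7.29×10⁻⁵ × sin 79° = 1.43×10⁻⁴ s⁻¹
Pressure gradient: |∂P/∂n| = 1500 Pa / 209000 m = 7.18×10⁻³ Pa/m
Geostrophic balance (pressure-gradient force = Coriolis force):
V_g = (1/(fρ)) |∂P/∂n| = 7.18×10⁻³ / (1.43×10⁻⁴ × 0.901) = 55.7 m/s
Converting: 55.7 m/s × 1.944 = 110 knots

110 knots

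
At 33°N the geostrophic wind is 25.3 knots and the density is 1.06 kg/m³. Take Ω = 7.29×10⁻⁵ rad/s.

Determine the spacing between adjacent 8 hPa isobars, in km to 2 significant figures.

730 km

Coriolis parameter at 33°N:
f = 2Ω sin φ = 2 × 7.29×10⁻⁵ × sin 33° = 7.94×10⁻⁵ s⁻¹
Wind speed in SI: 25.3 knots = 13.0 m/s
Geostrophic balance rearranged: |∂P/∂n| = f ρ V_g
|∂P/∂n| = 7.94×10⁻⁵ × 1.06 × 13.0 = 1.10×10⁻³ Pa/m
Isobar spacing: Δn = ΔP/|∂P/∂n| = 800 Pa / 1.10×10⁻³ Pa/m = 730229 m ≈ 730 km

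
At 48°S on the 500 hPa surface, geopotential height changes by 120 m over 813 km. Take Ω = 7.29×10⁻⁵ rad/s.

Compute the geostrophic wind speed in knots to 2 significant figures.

26 knots

Coriolis parameter at 48°S:
f = 2Ω sin φ = 2 × 7.29×10⁻⁵ × sin 48° = 1.08×10⁻⁴ s⁻¹
Height gradient: |∂Z/∂n| = 120 m / 813000 m = 1.48×10⁻⁴
On a pressure surface, geostrophic balance gives V_g = (g/f)|∂Z/∂n|:
V_g = 9.81 × 1.48×10⁻⁴ / 1.08×10⁻⁴ = 13.4 m/s
Converting: 13.4 m/s × 1.944 = 26 knots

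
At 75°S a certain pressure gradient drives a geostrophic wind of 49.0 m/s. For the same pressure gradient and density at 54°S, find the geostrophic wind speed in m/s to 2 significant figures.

59 m/s

With the same pressure gradient and density, V_g ∝ 1/f ∝ 1/sin φ.
V₂ = V₁ · sin φ₁ / sin φ₂ = 49.0 × sin 75° / sin 54°
V₂ = 49.0 × 0.9659/0.8090 = 59 m/s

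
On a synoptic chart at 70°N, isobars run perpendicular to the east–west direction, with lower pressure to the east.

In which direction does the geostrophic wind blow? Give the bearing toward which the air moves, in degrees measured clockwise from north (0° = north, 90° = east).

The pressure-gradient force points toward the east (bearing 090°).
Geostrophic balance: in the Northern Hemisphere the Coriolis force deflects motion to the right, so the geostrophic wind blows 90° to the right of the pressure-gradient force (low pressure on the left).
Rotating 090° by 90° clockwise gives 180° — the wind blows toward the south.

180°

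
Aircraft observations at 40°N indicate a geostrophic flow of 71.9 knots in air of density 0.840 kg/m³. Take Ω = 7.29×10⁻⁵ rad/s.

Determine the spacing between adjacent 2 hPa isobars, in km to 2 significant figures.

69 km

Coriolis parameter at 40°N:
f = 2Ω sin φ = 2 × 7.29×10⁻⁵ × sin 40° = 9.37×10⁻⁵ s⁻¹
Wind speed in SI: 71.9 knots = 37.0 m/s
Geostrophic balance rearranged: |∂P/∂n| = f ρ V_g
|∂P/∂n| = 9.37×10⁻⁵ × 0.840 × 37.0 = 2.91×10⁻³ Pa/m
Isobar spacing: Δn = ΔP/|∂P/∂n| = 200 Pa / 2.91×10⁻³ Pa/m = 68684 m ≈ 69 km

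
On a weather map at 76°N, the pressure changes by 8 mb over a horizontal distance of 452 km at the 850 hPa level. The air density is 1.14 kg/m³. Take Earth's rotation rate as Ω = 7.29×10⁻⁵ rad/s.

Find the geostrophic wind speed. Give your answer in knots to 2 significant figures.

21 knots

Coriolis parameter at 76°N:
f = 2Ω sin φ = 2 × 7.29×10⁻⁵ × sin 76° = 1.41×10⁻⁴ s⁻¹
Pressure gradient: |∂P/∂n| = 800 Pa / 452000 m = 1.77×10⁻³ Pa/m
Geostrophic balance (pressure-gradient force = Coriolis force):
V_g = (1/(fρ)) |∂P/∂n| = 1.77×10⁻³ / (1.41×10⁻⁴ × 1.14) = 11.0 m/s
Converting: 11.0 m/s × 1.944 = 21 knots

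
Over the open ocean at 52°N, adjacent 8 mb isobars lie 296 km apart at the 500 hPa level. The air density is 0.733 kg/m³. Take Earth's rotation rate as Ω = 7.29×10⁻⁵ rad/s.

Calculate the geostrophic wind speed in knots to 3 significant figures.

62.4 knots

Coriolis parameter at 52°N:
f = 2Ω sin φ = 2 × 7.29×10⁻⁵ × sin 52° = 1.15×10⁻⁴ s⁻¹
Pressure gradient: |∂P/∂n| = 800 Pa / 296000 m = 2.70×10⁻³ Pa/m
Geostrophic balance (pressure-gradient force = Coriolis force):
V_g = (1/(fρ)) |∂P/∂n| = 2.70×10⁻³ / (1.15×10⁻⁴ × 0.733) = 32.1 m/s
Converting: 32.1 m/s × 1.944 = 62.4 knots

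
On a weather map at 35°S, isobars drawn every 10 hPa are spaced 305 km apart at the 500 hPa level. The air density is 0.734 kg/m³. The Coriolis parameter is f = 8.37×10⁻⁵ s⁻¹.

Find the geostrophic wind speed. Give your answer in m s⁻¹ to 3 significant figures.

Pressure gradient: |∂P/∂n| = 1000 Pa / 305000 m = 3.28×10⁻³ Pa/m
Geostrophic balance (pressure-gradient force = Coriolis force):
V_g = (1/(fρ)) |∂P/∂n| = 3.28×10⁻³ / (8.37×10⁻⁵ × 0.734) = 53.4 m/s

53.4 m s⁻¹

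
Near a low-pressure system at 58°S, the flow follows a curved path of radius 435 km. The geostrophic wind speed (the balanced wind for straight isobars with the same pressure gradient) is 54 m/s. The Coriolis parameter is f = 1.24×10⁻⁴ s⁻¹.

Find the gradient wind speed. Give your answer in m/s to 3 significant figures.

33.4 m/s

Around a low, centrifugal force acts outward with Coriolis, so pressure-gradient force balances both:
(1/ρ)|∂P/∂n| = fV + V²/R  →  V² + fR·V − fR·V_g = 0
With fR = 1.24×10⁻⁴ × 435×10³ m = 53.9 m/s:
V = [−fR + √((fR)² + 4 fR V_g)]/2 = [−53.9 + √(53.9² + 4×53.9×54)]/2 = 33.4 m/s
Subgeostrophic (V < V_g = 54 m/s), as expected around a low.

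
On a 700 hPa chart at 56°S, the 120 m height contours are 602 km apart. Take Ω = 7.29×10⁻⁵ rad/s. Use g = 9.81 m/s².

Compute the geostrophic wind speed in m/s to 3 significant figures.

Coriolis parameter at 56°S:
f = 2Ω sin φ = 2 × 7.29×10⁻⁵ × sin 56° = 1.21×10⁻⁴ s⁻¹
Height gradient: |∂Z/∂n| = 120 m / 602000 m = 1.99×10⁻⁴
On a pressure surface, geostrophic balance gives V_g = (g/f)|∂Z/∂n|:
V_g = 9.81 × 1.99×10⁻⁴ / 1.21×10⁻⁴ = 16.2 m/s

16.2 m/s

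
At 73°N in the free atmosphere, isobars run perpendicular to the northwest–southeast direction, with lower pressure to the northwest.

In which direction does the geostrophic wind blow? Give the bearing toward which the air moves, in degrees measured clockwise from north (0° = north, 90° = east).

The pressure-gradient force points toward the northwest (bearing 315°).
Geostrophic balance: in the Northern Hemisphere the Coriolis force deflects motion to the right, so the geostrophic wind blows 90° to the right of the pressure-gradient force (low pressure on the left).
Rotating 315° by 90° clockwise gives 045° — the wind blows toward the northeast.

045°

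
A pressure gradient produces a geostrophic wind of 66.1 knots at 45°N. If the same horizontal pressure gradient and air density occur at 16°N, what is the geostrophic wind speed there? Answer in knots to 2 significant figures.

With the same pressure gradient and density, V_g ∝ 1/f ∝ 1/sin φ.
V₂ = V₁ · sin φ₁ / sin φ₂ = 66.1 × sin 45° / sin 16°
V₂ = 66.1 × 0.7071/0.2756 = 170 knots

170 knots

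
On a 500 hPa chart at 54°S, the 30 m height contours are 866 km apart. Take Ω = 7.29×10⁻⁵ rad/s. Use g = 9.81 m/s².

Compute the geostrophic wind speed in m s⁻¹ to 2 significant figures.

Coriolis parameter at 54°S:
f = 2Ω sin φ = 2 × 7.29×10⁻⁵ × sin 54° = 1.18×10⁻⁴ s⁻¹
Height gradient: |∂Z/∂n| = 30 m / 866000 m = 3.46×10⁻⁵
On a pressure surface, geostrophic balance gives V_g = (g/f)|∂Z/∂n|:
V_g = 9.81 × 3.46×10⁻⁵ / 1.18×10⁻⁴ = 2.88 m/s

2.9 m s⁻¹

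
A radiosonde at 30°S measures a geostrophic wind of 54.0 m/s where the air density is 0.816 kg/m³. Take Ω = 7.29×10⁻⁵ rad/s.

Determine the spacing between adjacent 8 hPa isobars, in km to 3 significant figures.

249 km

Coriolis parameter at 30°S:
f = 2Ω sin φ = 2 × 7.29×10⁻⁵ × sin 30° = 7.29×10⁻⁵ s⁻¹
Geostrophic balance rearranged: |∂P/∂n| = f ρ V_g
|∂P/∂n| = 7.29×10⁻⁵ × 0.816 × 54.0 = 3.21×10⁻³ Pa/m
Isobar spacing: Δn = ΔP/|∂P/∂n| = 800 Pa / 3.21×10⁻³ Pa/m = 249045 m ≈ 249 km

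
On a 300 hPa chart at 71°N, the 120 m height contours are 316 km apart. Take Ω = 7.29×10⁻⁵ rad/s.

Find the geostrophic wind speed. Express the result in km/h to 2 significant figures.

97 km/h

Coriolis parameter at 71°N:
f = 2Ω sin φ = 2 × 7.29×10⁻⁵ × sin 71° = 1.38×10⁻⁴ s⁻¹
Height gradient: |∂Z/∂n| = 120 m / 316000 m = 3.80×10⁻⁴
On a pressure surface, geostrophic balance gives V_g = (g/f)|∂Z/∂n|:
V_g = 9.81 × 3.80×10⁻⁴ / 1.38×10⁻⁴ = 27.0 m/s
Converting: 27.0 m/s × 3.6 = 97 km/h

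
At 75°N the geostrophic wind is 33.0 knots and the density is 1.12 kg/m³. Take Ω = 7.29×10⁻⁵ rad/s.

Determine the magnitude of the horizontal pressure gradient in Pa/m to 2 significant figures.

Coriolis parameter at 75°N:
f = 2Ω sin φ = 2 × 7.29×10⁻⁵ × sin 75° = 1.41×10⁻⁴ s⁻¹
Wind speed in SI: 33.0 knots = 17.0 m/s
Geostrophic balance rearranged: |∂P/∂n| = f ρ V_g
|∂P/∂n| = 1.41×10⁻⁴ × 1.12 × 17.0 = 2.68×10⁻³ Pa/m

2.7×10⁻³ Pa/m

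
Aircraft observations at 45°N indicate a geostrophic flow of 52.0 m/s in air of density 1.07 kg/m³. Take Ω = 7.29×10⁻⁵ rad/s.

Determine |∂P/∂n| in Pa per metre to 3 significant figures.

Coriolis parameter at 45°N:
f = 2Ω sin φ = 2 × 7.29×10⁻⁵ × sin 45° = 1.03×10⁻⁴ s⁻¹
Geostrophic balance rearranged: |∂P/∂n| = f ρ V_g
|∂P/∂n| = 1.03×10⁻⁴ × 1.07 × 52.0 = 5.74×10⁻³ Pa/m

5.74×10⁻³ Pa/m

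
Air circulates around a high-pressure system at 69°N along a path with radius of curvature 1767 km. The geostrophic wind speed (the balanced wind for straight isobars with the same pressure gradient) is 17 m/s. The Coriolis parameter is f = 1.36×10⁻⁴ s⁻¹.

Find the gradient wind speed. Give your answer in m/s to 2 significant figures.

Around a high, pressure-gradient force acts outward with centrifugal, so Coriolis balances both:
fV = (1/ρ)|∂P/∂n| + V²/R  →  V² − fR·V + fR·V_g = 0
With fR = 1.36×10⁻⁴ × 1767×10³ m = 240 m/s:
V = [fR − √((fR)² − 4 fR V_g)]/2 = [240 − √(240² − 4×240×17)]/2 = 18.4 m/s
Supergeostrophic (V > V_g = 17 m/s), as expected around a high.

18 m/s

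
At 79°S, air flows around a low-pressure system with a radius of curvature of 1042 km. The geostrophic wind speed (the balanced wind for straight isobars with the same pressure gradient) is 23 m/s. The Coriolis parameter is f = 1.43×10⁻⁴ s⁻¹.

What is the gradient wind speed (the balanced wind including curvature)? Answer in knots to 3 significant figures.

39.4 knots

Around a low, centrifugal force acts outward with Coriolis, so pressure-gradient force balances both:
(1/ρ)|∂P/∂n| = fV + V²/R  →  V² + fR·V − fR·V_g = 0
With fR = 1.43×10⁻⁴ × 1042×10³ m = 149 m/s:
V = [−fR + √((fR)² + 4 fR V_g)]/2 = [−149 + √(149² + 4×149×23)]/2 = 20.2 m/s
Subgeostrophic (V < V_g = 23 m/s), as expected around a low.
Converting: 20.2 m/s × 1.944 = 39.4 knots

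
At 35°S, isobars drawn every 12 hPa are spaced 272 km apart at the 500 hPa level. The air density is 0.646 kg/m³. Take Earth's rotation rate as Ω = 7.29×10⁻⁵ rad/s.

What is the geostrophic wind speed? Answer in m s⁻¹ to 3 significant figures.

81.7 m s⁻¹

Coriolis parameter at 35°S:
f = 2Ω sin φ = 2 × 7.29×10⁻⁵ × sin 35° = 8.36×10⁻⁵ s⁻¹
Pressure gradient: |∂P/∂n| = 1200 Pa / 272000 m = 4.41×10⁻³ Pa/m
Geostrophic balance (pressure-gradient force = Coriolis force):
V_g = (1/(fρ)) |∂P/∂n| = 4.41×10⁻³ / (8.36×10⁻⁵ × 0.646) = 81.7 m/s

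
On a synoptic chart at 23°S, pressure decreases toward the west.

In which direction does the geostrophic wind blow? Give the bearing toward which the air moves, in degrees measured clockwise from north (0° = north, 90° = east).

180°

The pressure-gradient force points toward the west (bearing 270°).
Geostrophic balance: in the Southern Hemisphere the Coriolis force deflects motion to the left, so the geostrophic wind blows 90° to the left of the pressure-gradient force (low pressure on the right).
Rotating 270° by 90° counterclockwise gives 180° — the wind blows toward the south.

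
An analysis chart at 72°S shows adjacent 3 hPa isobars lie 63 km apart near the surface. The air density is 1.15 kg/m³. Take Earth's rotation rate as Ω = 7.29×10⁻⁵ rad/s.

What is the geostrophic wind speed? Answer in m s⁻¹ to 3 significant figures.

Coriolis parameter at 72°S:
f = 2Ω sin φ = 2 × 7.29×10⁻⁵ × sin 72° = 1.39×10⁻⁴ s⁻¹
Pressure gradient: |∂P/∂n| = 300 Pa / 63000 m = 4.76×10⁻³ Pa/m
Geostrophic balance (pressure-gradient force = Coriolis force):
V_g = (1/(fρ)) |∂P/∂n| = 4.76×10⁻³ / (1.39×10⁻⁴ × 1.15) = 29.9 m/s

29.9 m s⁻¹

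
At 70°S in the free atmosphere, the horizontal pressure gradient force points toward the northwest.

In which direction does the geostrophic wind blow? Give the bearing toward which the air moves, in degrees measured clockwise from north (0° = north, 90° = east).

The pressure-gradient force points toward the northwest (bearing 315°).
Geostrophic balance: in the Southern Hemisphere the Coriolis force deflects motion to the left, so the geostrophic wind blows 90° to the left of the pressure-gradient force (low pressure on the right).
Rotating 315° by 90° counterclockwise gives 225° — the wind blows toward the southwest.

225°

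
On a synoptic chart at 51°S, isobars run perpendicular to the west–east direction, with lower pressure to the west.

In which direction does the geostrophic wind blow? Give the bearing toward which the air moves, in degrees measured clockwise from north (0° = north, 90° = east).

180°

The pressure-gradient force points toward the west (bearing 270°).
Geostrophic balance: in the Southern Hemisphere the Coriolis force deflects motion to the left, so the geostrophic wind blows 90° to the left of the pressure-gradient force (low pressure on the right).
Rotating 270° by 90° counterclockwise gives 180° — the wind blows toward the south.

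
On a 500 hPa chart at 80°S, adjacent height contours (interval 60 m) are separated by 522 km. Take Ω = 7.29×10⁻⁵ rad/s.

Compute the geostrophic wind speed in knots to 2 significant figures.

15 knots

Coriolis parameter at 80°S:
f = 2Ω sin φ = 2 × 7.29×10⁻⁵ × sin 80° = 1.44×10⁻⁴ s⁻¹
Height gradient: |∂Z/∂n| = 60 m / 522000 m = 1.15×10⁻⁴
On a pressure surface, geostrophic balance gives V_g = (g/f)|∂Z/∂n|:
V_g = 9.81 × 1.15×10⁻⁴ / 1.44×10⁻⁴ = 7.85 m/s
Converting: 7.85 m/s × 1.944 = 15 knots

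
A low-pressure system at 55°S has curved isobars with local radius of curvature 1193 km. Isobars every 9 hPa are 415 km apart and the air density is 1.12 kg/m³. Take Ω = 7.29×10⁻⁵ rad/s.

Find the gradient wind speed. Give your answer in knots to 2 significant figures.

Coriolis parameter at 55°S:
f = 2Ω sin φ = 2 × 7.29×10⁻⁵ × sin 55° = 1.19×10⁻⁴ s⁻¹
Pressure gradient: |∂P/∂n| = 900 Pa / 415000 m = 2.17×10⁻³ Pa/m
Geostrophic speed: V_g = |∂P/∂n|/(fρ) = 2.17×10⁻³/(1.19×10⁻⁴ × 1.12) = 16.2 m/s
Around a low, centrifugal force acts outward with Coriolis, so pressure-gradient force balances both:
(1/ρ)|∂P/∂n| = fV + V²/R  →  V² + fR·V − fR·V_g = 0
With fR = 1.19×10⁻⁴ × 1193×10³ m = 142 m/s:
V = [−fR + √((fR)² + 4 fR V_g)]/2 = [−142 + √(142² + 4×142×16.2)]/2 = 14.7 m/s
Subgeostrophic (V < V_g = 16.2 m/s), as expected around a low.
Converting: 14.7 m/s × 1.944 = 29 knots

29 knots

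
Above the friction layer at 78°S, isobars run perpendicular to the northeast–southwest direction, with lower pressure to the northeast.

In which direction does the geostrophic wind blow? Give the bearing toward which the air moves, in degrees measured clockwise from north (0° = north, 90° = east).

The pressure-gradient force points toward the northeast (bearing 045°).
Geostrophic balance: in the Southern Hemisphere the Coriolis force deflects motion to the left, so the geostrophic wind blows 90° to the left of the pressure-gradient force (low pressure on the right).
Rotating 045° by 90° counterclockwise gives 315° — the wind blows toward the northwest.

315°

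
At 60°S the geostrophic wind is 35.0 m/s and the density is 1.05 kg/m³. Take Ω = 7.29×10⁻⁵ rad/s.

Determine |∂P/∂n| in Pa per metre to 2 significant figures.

4.6×10⁻³ Pa/m

Coriolis parameter at 60°S:
f = 2Ω sin φ = 2 × 7.29×10⁻⁵ × sin 60° = 1.26×10⁻⁴ s⁻¹
Geostrophic balance rearranged: |∂P/∂n| = f ρ V_g
|∂P/∂n| = 1.26×10⁻⁴ × 1.05 × 35.0 = 4.64×10⁻³ Pa/m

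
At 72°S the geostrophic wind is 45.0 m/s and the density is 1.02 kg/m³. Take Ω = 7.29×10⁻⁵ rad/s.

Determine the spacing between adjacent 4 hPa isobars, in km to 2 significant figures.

Coriolis parameter at 72°S:
f = 2Ω sin φ = 2 × 7.29×10⁻⁵ × sin 72° = 1.39×10⁻⁴ s⁻¹
Geostrophic balance rearranged: |∂P/∂n| = f ρ V_g
|∂P/∂n| = 1.39×10⁻⁴ × 1.02 × 45.0 = 6.36×10⁻³ Pa/m
Isobar spacing: Δn = ΔP/|∂P/∂n| = 400 Pa / 6.36×10⁻³ Pa/m = 62847 m ≈ 63 km

63 km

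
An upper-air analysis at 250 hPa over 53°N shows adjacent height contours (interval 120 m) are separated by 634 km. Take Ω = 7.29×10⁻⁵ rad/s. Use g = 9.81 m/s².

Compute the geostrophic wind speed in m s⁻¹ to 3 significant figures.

Coriolis parameter at 53°N:
f = 2Ω sin φ = 2 × 7.29×10⁻⁵ × sin 53° = 1.16×10⁻⁴ s⁻¹
Height gradient: |∂Z/∂n| = 120 m / 634000 m = 1.89×10⁻⁴
On a pressure surface, geostrophic balance gives V_g = (g/f)|∂Z/∂n|:
V_g = 9.81 × 1.89×10⁻⁴ / 1.16×10⁻⁴ = 15.9 m/s

15.9 m s⁻¹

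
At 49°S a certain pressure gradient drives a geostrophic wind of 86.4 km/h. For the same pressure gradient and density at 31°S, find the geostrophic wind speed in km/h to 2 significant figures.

With the same pressure gradient and density, V_g ∝ 1/f ∝ 1/sin φ.
V₂ = V₁ · sin φ₁ / sin φ₂ = 86.4 × sin 49° / sin 31°
V₂ = 86.4 × 0.7547/0.5150 = 130 km/h

130 km/h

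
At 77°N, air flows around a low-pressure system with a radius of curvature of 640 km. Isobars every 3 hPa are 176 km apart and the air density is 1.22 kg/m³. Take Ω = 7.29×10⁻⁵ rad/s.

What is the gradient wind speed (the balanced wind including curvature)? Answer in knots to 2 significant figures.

Coriolis parameter at 77°N:
f = 2Ω sin φ = 2 × 7.29×10⁻⁵ × sin 77° = 1.42×10⁻⁴ s⁻¹
Pressure gradient: |∂P/∂n| = 300 Pa / 176000 m = 1.70×10⁻³ Pa/m
Geostrophic speed: V_g = |∂P/∂n|/(fρ) = 1.70×10⁻³/(1.42×10⁻⁴ × 1.22) = 9.83 m/s
Around a low, centrifugal force acts outward with Coriolis, so pressure-gradient force balances both:
(1/ρ)|∂P/∂n| = fV + V²/R  →  V² + fR·V − fR·V_g = 0
With fR = 1.42×10⁻⁴ × 640×10³ m = 90.9 m/s:
V = [−fR + √((fR)² + 4 fR V_g)]/2 = [−90.9 + √(90.9² + 4×90.9×9.83)]/2 = 8.95 m/s
Subgeostrophic (V < V_g = 9.83 m/s), as expected around a low.
Converting: 8.95 m/s × 1.944 = 17 knots

17 knots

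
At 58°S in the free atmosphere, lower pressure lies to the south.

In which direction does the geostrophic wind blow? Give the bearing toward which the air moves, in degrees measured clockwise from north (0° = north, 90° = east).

090°

The pressure-gradient force points toward the south (bearing 180°).
Geostrophic balance: in the Southern Hemisphere the Coriolis force deflects motion to the left, so the geostrophic wind blows 90° to the left of the pressure-gradient force (low pressure on the right).
Rotating 180° by 90° counterclockwise gives 090° — the wind blows toward the east.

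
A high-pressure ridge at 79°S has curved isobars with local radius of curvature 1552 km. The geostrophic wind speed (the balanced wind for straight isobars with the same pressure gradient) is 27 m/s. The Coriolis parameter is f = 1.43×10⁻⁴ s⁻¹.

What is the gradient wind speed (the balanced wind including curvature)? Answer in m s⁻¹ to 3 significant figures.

Around a high, pressure-gradient force acts outward with centrifugal, so Coriolis balances both:
fV = (1/ρ)|∂P/∂n| + V²/R  →  V² − fR·V + fR·V_g = 0
With fR = 1.43×10⁻⁴ × 1552×10³ m = 222 m/s:
V = [fR − √((fR)² − 4 fR V_g)]/2 = [222 − √(222² − 4×222×27)]/2 = 31.5 m/s
Supergeostrophic (V > V_g = 27 m/s), as expected around a high.

31.5 m s⁻¹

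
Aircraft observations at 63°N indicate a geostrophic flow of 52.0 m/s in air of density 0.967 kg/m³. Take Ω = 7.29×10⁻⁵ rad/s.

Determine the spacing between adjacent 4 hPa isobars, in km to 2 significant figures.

Coriolis parameter at 63°N:
f = 2Ω sin φ = 2 × 7.29×10⁻⁵ × sin 63° = 1.30×10⁻⁴ s⁻¹
Geostrophic balance rearranged: |∂P/∂n| = f ρ V_g
|∂P/∂n| = 1.30×10⁻⁴ × 0.967 × 52.0 = 6.53×10⁻³ Pa/m
Isobar spacing: Δn = ΔP/|∂P/∂n| = 400 Pa / 6.53×10⁻³ Pa/m = 61234 m ≈ 61 km

61 km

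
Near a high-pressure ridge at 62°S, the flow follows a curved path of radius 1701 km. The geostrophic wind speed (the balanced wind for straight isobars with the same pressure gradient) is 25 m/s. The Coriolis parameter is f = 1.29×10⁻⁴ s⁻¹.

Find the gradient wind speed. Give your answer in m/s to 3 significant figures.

28.8 m/s

Around a high, pressure-gradient force acts outward with centrifugal, so Coriolis balances both:
fV = (1/ρ)|∂P/∂n| + V²/R  →  V² − fR·V + fR·V_g = 0
With fR = 1.29×10⁻⁴ × 1701×10³ m = 219 m/s:
V = [fR − √((fR)² − 4 fR V_g)]/2 = [219 − √(219² − 4×219×25)]/2 = 28.8 m/s
Supergeostrophic (V > V_g = 25 m/s), as expected around a high.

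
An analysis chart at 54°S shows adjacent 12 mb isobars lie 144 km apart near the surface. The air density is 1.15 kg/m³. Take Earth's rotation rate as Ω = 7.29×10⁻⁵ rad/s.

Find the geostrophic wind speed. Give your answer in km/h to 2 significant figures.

Coriolis parameter at 54°S:
f = 2Ω sin φ = 2 × 7.29×10⁻⁵ × sin 54° = 1.18×10⁻⁴ s⁻¹
Pressure gradient: |∂P/∂n| = 1200 Pa / 144000 m = 8.33×10⁻³ Pa/m
Geostrophic balance (pressure-gradient force = Coriolis force):
V_g = (1/(fρ)) |∂P/∂n| = 8.33×10⁻³ / (1.18×10⁻⁴ × 1.15) = 61.4 m/s
Converting: 61.4 m/s × 3.6 = 220 km/h

220 km/h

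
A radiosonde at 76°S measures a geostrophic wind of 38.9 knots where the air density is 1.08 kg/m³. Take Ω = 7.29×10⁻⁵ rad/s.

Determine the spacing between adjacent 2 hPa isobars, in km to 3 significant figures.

Coriolis parameter at 76°S:
f = 2Ω sin φ = 2 × 7.29×10⁻⁵ × sin 76° = 1.41×10⁻⁴ s⁻¹
Wind speed in SI: 38.9 knots = 20.0 m/s
Geostrophic balance rearranged: |∂P/∂n| = f ρ V_g
|∂P/∂n| = 1.41×10⁻⁴ × 1.08 × 20.0 = 3.06×10⁻³ Pa/m
Isobar spacing: Δn = ΔP/|∂P/∂n| = 200 Pa / 3.06×10⁻³ Pa/m = 65412 m ≈ 65.4 km

65.4 km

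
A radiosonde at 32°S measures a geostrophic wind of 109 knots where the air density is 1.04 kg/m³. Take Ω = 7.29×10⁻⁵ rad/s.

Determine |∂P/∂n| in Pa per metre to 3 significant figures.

Coriolis parameter at 32°S:
f = 2Ω sin φ = 2 × 7.29×10⁻⁵ × sin 32° = 7.73×10⁻⁵ s⁻¹
Wind speed in SI: 109 knots = 56.1 m/s
Geostrophic balance rearranged: |∂P/∂n| = f ρ V_g
|∂P/∂n| = 7.73×10⁻⁵ × 1.04 × 56.1 = 4.51×10⁻³ Pa/m

4.51×10⁻³ Pa/m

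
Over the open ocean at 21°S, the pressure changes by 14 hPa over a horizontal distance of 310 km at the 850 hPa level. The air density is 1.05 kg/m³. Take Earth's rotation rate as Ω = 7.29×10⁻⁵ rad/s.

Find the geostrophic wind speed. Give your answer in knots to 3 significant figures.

Coriolis parameter at 21°S:
f = 2Ω sin φ = 2 × 7.29×10⁻⁵ × sin 21° = 5.23×10⁻⁵ s⁻¹
Pressure gradient: |∂P/∂n| = 1400 Pa / 310000 m = 4.52×10⁻³ Pa/m
Geostrophic balance (pressure-gradient force = Coriolis force):
V_g = (1/(fρ)) |∂P/∂n| = 4.52×10⁻³ / (5.23×10⁻⁵ × 1.05) = 82.3 m/s
Converting: 82.3 m/s × 1.944 = 160 knots

160 knots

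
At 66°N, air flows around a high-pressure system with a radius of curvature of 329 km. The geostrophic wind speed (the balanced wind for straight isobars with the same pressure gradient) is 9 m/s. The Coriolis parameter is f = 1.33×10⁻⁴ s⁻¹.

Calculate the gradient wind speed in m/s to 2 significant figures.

Around a high, pressure-gradient force acts outward with centrifugal, so Coriolis balances both:
fV = (1/ρ)|∂P/∂n| + V²/R  →  V² − fR·V + fR·V_g = 0
With fR = 1.33×10⁻⁴ × 329×10³ m = 43.8 m/s:
V = [fR − √((fR)² − 4 fR V_g)]/2 = [43.8 − √(43.8² − 4×43.8×9)]/2 = 12.7 m/s
Supergeostrophic (V > V_g = 9 m/s), as expected around a high.

13 m/s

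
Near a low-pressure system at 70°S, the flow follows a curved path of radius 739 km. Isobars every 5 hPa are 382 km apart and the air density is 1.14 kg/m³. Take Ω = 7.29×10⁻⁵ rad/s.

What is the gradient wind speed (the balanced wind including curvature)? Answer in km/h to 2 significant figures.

Coriolis parameter at 70°S:
f = 2Ω sin φ = 2 × 7.29×10⁻⁵ × sin 70° = 1.37×10⁻⁴ s⁻¹
Pressure gradient: |∂P/∂n| = 500 Pa / 382000 m = 1.31×10⁻³ Pa/m
Geostrophic speed: V_g = |∂P/∂n|/(fρ) = 1.31×10⁻³/(1.37×10⁻⁴ × 1.14) = 8.38 m/s
Around a low, centrifugal force acts outward with Coriolis, so pressure-gradient force balances both:
(1/ρ)|∂P/∂n| = fV + V²/R  →  V² + fR·V − fR·V_g = 0
With fR = 1.37×10⁻⁴ × 739×10³ m = 101 m/s:
V = [−fR + √((fR)² + 4 fR V_g)]/2 = [−101 + √(101² + 4×101×8.38)]/2 = 7.78 m/s
Subgeostrophic (V < V_g = 8.38 m/s), as expected around a low.
Converting: 7.78 m/s × 3.6 = 28 km/h

28 km/h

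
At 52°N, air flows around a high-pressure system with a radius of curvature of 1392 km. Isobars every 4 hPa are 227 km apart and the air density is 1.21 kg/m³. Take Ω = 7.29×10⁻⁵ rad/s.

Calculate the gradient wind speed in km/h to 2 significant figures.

50 km/h

Coriolis parameter at 52°N:
f = 2Ω sin φ = 2 × 7.29×10⁻⁵ × sin 52° = 1.15×10⁻⁴ s⁻¹
Pressure gradient: |∂P/∂n| = 400 Pa / 227000 m = 1.76×10⁻³ Pa/m
Geostrophic speed: V_g = |∂P/∂n|/(fρ) = 1.76×10⁻³/(1.15×10⁻⁴ × 1.21) = 12.7 m/s
Around a high, pressure-gradient force acts outward with centrifugal, so Coriolis balances both:
fV = (1/ρ)|∂P/∂n| + V²/R  →  V² − fR·V + fR·V_g = 0
With fR = 1.15×10⁻⁴ × 1392×10³ m = 160 m/s:
V = [fR − √((fR)² − 4 fR V_g)]/2 = [160 − √(160² − 4×160×12.7)]/2 = 13.9 m/s
Supergeostrophic (V > V_g = 12.7 m/s), as expected around a high.
Converting: 13.9 m/s × 3.6 = 50 km/h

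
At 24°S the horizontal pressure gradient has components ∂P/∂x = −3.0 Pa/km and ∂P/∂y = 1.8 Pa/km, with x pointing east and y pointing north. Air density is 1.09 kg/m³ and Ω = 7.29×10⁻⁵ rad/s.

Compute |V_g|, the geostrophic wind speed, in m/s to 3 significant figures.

54.1 m/s

Coriolis parameter at 24°S:
f = 2Ω sin φ = 2 × 7.29×10⁻⁵ × sin 24° = 5.93×10⁻⁵ s⁻¹
In the Southern Hemisphere f is negative: f = −5.93×10⁻⁵ s⁻¹.
Component geostrophic relations (x east, y north):
u_g = −(1/(fρ)) ∂P/∂y,  v_g = (1/(fρ)) ∂P/∂x
u_g = −(1.8×10⁻³)/(−5.93×10⁻⁵ × 1.09) = 27.8 m/s;  v_g = (−3.0×10⁻³)/(−5.93×10⁻⁵ × 1.09) = 46.4 m/s
|V_g| = √(u_g² + v_g²) = 54.1 m/s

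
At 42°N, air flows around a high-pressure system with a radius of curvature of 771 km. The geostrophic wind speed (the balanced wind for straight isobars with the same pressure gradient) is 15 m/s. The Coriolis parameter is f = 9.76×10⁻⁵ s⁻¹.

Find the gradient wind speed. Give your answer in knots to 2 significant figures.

40 knots

Around a high, pressure-gradient force acts outward with centrifugal, so Coriolis balances both:
fV = (1/ρ)|∂P/∂n| + V²/R  →  V² − fR·V + fR·V_g = 0
With fR = 9.76×10⁻⁵ × 771×10³ m = 75.2 m/s:
V = [fR − √((fR)² − 4 fR V_g)]/2 = [75.2 − √(75.2² − 4×75.2×15)]/2 = 20.7 m/s
Supergeostrophic (V > V_g = 15 m/s), as expected around a high.
Converting: 20.7 m/s × 1.944 = 40 knots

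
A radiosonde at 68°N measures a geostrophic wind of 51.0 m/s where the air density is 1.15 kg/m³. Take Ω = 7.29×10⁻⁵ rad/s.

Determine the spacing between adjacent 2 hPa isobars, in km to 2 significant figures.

Coriolis parameter at 68°N:
f = 2Ω sin φ = 2 × 7.29×10⁻⁵ × sin 68° = 1.35×10⁻⁴ s⁻¹
Geostrophic balance rearranged: |∂P/∂n| = f ρ V_g
|∂P/∂n| = 1.35×10⁻⁴ × 1.15 × 51.0 = 7.93×10⁻³ Pa/m
Isobar spacing: Δn = ΔP/|∂P/∂n| = 200 Pa / 7.93×10⁻³ Pa/m = 25225 m ≈ 25 km

25 km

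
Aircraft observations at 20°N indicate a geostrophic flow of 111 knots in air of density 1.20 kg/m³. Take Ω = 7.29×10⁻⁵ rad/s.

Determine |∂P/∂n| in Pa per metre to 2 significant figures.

Coriolis parameter at 20°N:
f = 2Ω sin φ = 2 × 7.29×10⁻⁵ × sin 20° = 4.99×10⁻⁵ s⁻¹
Wind speed in SI: 111 knots = 57.1 m/s
Geostrophic balance rearranged: |∂P/∂n| = f ρ V_g
|∂P/∂n| = 4.99×10⁻⁵ × 1.20 × 57.1 = 3.42×10⁻³ Pa/m

3.4×10⁻³ Pa/m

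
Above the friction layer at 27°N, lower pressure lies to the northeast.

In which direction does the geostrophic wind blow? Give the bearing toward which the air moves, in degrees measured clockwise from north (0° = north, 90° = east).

The pressure-gradient force points toward the northeast (bearing 045°).
Geostrophic balance: in the Northern Hemisphere the Coriolis force deflects motion to the right, so the geostrophic wind blows 90° to the right of the pressure-gradient force (low pressure on the left).
Rotating 045° by 90° clockwise gives 135° — the wind blows toward the southeast.

135°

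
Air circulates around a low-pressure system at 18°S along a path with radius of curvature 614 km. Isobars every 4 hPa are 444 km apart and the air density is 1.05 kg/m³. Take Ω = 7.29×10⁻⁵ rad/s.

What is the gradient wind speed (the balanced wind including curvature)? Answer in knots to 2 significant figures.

Coriolis parameter at 18°S:
f = 2Ω sin φ = 2 × 7.29×10⁻⁵ × sin 18° = 4.51×10⁻⁵ s⁻¹
Pressure gradient: |∂P/∂n| = 400 Pa / 444000 m = 9.01×10⁻⁴ Pa/m
Geostrophic speed: V_g = |∂P/∂n|/(fρ) = 9.01×10⁻⁴/(4.51×10⁻⁵ × 1.05) = 19.0 m/s
Around a low, centrifugal force acts outward with Coriolis, so pressure-gradient force balances both:
(1/ρ)|∂P/∂n| = fV + V²/R  →  V² + fR·V − fR·V_g = 0
With fR = 4.51×10⁻⁵ × 614×10³ m = 27.7 m/s:
V = [−fR + √((fR)² + 4 fR V_g)]/2 = [−27.7 + √(27.7² + 4×27.7×19)]/2 = 13 m/s
Subgeostrophic (V < V_g = 19 m/s), as expected around a low.
Converting: 13 m/s × 1.944 = 25 knots

25 knots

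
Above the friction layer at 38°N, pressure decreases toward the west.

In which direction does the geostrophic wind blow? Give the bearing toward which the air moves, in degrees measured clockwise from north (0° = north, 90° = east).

The pressure-gradient force points toward the west (bearing 270°).
Geostrophic balance: in the Northern Hemisphere the Coriolis force deflects motion to the right, so the geostrophic wind blows 90° to the right of the pressure-gradient force (low pressure on the left).
Rotating 270° by 90° clockwise gives 000° — the wind blows toward the north.

000°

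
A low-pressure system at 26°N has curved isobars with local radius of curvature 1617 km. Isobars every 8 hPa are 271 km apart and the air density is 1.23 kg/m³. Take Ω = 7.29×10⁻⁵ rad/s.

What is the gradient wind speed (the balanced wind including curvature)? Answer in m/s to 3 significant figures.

29.3 m/s

Coriolis parameter at 26°N:
f = 2Ω sin φ = 2 × 7.29×10⁻⁵ × sin 26° = 6.39×10⁻⁵ s⁻¹
Pressure gradient: |∂P/∂n| = 800 Pa / 271000 m = 2.95×10⁻³ Pa/m
Geostrophic speed: V_g = |∂P/∂n|/(fρ) = 2.95×10⁻³/(6.39×10⁻⁵ × 1.23) = 37.6 m/s
Around a low, centrifugal force acts outward with Coriolis, so pressure-gradient force balances both:
(1/ρ)|∂P/∂n| = fV + V²/R  →  V² + fR·V − fR·V_g = 0
With fR = 6.39×10⁻⁵ × 1617×10³ m = 103 m/s:
V = [−fR + √((fR)² + 4 fR V_g)]/2 = [−103 + √(103² + 4×103×37.6)]/2 = 29.3 m/s
Subgeostrophic (V < V_g = 37.6 m/s), as expected around a low.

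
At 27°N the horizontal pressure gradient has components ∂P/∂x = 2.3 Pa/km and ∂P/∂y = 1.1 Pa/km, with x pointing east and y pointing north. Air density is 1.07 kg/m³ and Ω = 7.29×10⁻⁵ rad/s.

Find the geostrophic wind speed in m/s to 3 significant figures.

36.0 m/s

Coriolis parameter at 27°N:
f = 2Ω sin φ = 2 × 7.29×10⁻⁵ × sin 27° = 6.62×10⁻⁵ s⁻¹
Component geostrophic relations (x east, y north):
u_g = −(1/(fρ)) ∂P/∂y,  v_g = (1/(fρ)) ∂P/∂x
u_g = −(1.1×10⁻³)/(6.62×10⁻⁵ × 1.07) = −15.5 m/s;  v_g = (2.3×10⁻³)/(6.62×10⁻⁵ × 1.07) = 32.5 m/s
|V_g| = √(u_g² + v_g²) = 36.0 m/s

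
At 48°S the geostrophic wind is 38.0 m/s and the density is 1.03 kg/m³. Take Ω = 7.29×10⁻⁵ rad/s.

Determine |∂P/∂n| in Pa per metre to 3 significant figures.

4.24×10⁻³ Pa/m

Coriolis parameter at 48°S:
f = 2Ω sin φ = 2 × 7.29×10⁻⁵ × sin 48° = 1.08×10⁻⁴ s⁻¹
Geostrophic balance rearranged: |∂P/∂n| = f ρ V_g
|∂P/∂n| = 1.08×10⁻⁴ × 1.03 × 38.0 = 4.24×10⁻³ Pa/m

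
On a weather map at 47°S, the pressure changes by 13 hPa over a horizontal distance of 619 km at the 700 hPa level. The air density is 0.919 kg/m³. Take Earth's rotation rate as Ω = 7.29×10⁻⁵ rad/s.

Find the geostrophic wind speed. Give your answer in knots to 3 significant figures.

Coriolis parameter at 47°S:
f = 2Ω sin φ = 2 × 7.29×10⁻⁵ × sin 47° = 1.07×10⁻⁴ s⁻¹
Pressure gradient: |∂P/∂n| = 1300 Pa / 619000 m = 2.10×10⁻³ Pa/m
Geostrophic balance (pressure-gradient force = Coriolis force):
V_g = (1/(fρ)) |∂P/∂n| = 2.10×10⁻³ / (1.07×10⁻⁴ × 0.919) = 21.4 m/s
Converting: 21.4 m/s × 1.944 = 41.7 knots

41.7 knots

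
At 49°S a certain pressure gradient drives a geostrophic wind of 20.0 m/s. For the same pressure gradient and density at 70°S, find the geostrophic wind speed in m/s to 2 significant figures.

16 m/s

With the same pressure gradient and density, V_g ∝ 1/f ∝ 1/sin φ.
V₂ = V₁ · sin φ₁ / sin φ₂ = 20.0 × sin 49° / sin 70°
V₂ = 20.0 × 0.7547/0.9397 = 16 m/s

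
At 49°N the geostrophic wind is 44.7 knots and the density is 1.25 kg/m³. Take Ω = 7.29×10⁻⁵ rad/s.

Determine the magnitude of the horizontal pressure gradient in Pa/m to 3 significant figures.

Coriolis parameter at 49°N:
f = 2Ω sin φ = 2 × 7.29×10⁻⁵ × sin 49° = 1.10×10⁻⁴ s⁻¹
Wind speed in SI: 44.7 knots = 23.0 m/s
Geostrophic balance rearranged: |∂P/∂n| = f ρ V_g
|∂P/∂n| = 1.10×10⁻⁴ × 1.25 × 23.0 = 3.16×10⁻³ Pa/m

3.16×10⁻³ Pa/m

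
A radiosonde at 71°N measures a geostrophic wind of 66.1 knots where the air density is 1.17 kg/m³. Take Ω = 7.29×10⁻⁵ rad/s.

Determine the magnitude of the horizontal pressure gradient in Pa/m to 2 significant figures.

5.5×10⁻³ Pa/m

Coriolis parameter at 71°N:
f = 2Ω sin φ = 2 × 7.29×10⁻⁵ × sin 71° = 1.38×10⁻⁴ s⁻¹
Wind speed in SI: 66.1 knots = 34.0 m/s
Geostrophic balance rearranged: |∂P/∂n| = f ρ V_g
|∂P/∂n| = 1.38×10⁻⁴ × 1.17 × 34.0 = 5.48×10⁻³ Pa/m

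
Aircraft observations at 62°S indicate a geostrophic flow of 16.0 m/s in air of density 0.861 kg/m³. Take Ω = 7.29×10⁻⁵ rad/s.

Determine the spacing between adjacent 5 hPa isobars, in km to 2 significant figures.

280 km

Coriolis parameter at 62°S:
f = 2Ω sin φ = 2 × 7.29×10⁻⁵ × sin 62° = 1.29×10⁻⁴ s⁻¹
Geostrophic balance rearranged: |∂P/∂n| = f ρ V_g
|∂P/∂n| = 1.29×10⁻⁴ × 0.861 × 16.0 = 1.77×10⁻³ Pa/m
Isobar spacing: Δn = ΔP/|∂P/∂n| = 500 Pa / 1.77×10⁻³ Pa/m = 281939 m ≈ 280 km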